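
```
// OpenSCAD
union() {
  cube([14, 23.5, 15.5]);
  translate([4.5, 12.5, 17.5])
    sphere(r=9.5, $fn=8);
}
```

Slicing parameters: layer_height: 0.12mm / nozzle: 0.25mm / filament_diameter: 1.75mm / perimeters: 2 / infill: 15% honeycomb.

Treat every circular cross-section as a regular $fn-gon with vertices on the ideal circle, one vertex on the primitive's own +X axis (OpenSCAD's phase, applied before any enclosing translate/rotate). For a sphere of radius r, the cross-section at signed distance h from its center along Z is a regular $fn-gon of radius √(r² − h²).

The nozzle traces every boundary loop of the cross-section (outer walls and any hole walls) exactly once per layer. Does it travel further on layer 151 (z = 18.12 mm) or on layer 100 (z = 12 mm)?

layer 100 (z = 12 mm)

Layer 151 (z = 18.12): the cube does not reach this height (z outside [0, 15.5]); the r=9.5 sphere at (4.5, 12.5) slices to a regular 8-gon of circumradius 9.480 (√(r²−h²) with h=0.62 from center) (perimeter = 2·8·9.480·sin(180°/8) = 58.04 mm); Taking the union: only the r=9.5 sphere at (4.5, 12.5) is present, so the union is just that shape — boundary = 58.04 mm. So its perimeter = 58.04 mm. Layer 100 (z = 12): the cube (footprint 14×23.5) is included at this height (perimeter 75.00 mm); the r=9.5 sphere at (4.5, 12.5) contributes a regular 8-gon of circumradius √(9.5²−5.5²) = 7.746 (perimeter = 2·8·7.746·sin(180°/8) = 47.43 mm); Merging all regions: the regions partially overlap (shared area 146.18 mm²), so the edge portions inside another operand are dropped and the merged outline is re-measured after clipping — boundary = 77.21 mm. So its perimeter = 77.21 mm. Layer 100 is larger (77.21 vs 58.04 mm).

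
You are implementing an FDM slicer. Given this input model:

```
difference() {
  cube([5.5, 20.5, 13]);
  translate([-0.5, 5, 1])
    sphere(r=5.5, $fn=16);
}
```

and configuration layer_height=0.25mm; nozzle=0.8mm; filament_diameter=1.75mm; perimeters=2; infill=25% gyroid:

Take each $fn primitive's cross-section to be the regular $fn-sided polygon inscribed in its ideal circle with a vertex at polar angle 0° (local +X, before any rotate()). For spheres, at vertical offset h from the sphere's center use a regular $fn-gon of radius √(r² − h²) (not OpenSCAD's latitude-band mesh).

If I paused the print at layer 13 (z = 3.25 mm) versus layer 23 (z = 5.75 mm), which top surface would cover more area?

Layer 13 (z = 3.25): the cube (footprint 5.5×20.5) is included at this height (area 112.75 mm²); the sphere at (-0.5, 5): section is a regular 16-gon, circumradius = √(r²−h²) = √(5.5²−2.25²) = 5.019 (area = (16/2)·5.019²·sin(360°/16) = 77.11 mm²); Taking the first minus the rest: starting from the 5.5×20.5 cube (112.75 mm²), the r=5.5 sphere at (-0.5, 5) partially overlaps it — only the 33.59 mm² overlap (of its 77.11 mm²) is removed, clipping the outline — area = 79.16 mm². So its area = 79.16 mm². Layer 23 (z = 5.75): the cube is present — its section is the full 5.5×20.5 rectangle (area 112.75 mm²); the sphere at (-0.5, 5): section is a regular 16-gon, circumradius = √(r²−h²) = √(5.5²−4.75²) = 2.773 (area = (16/2)·2.773²·sin(360°/16) = 23.54 mm²); Subtracting the remaining from the first: starting from the 5.5×20.5 cube (112.75 mm²), the r=5.5 sphere at (-0.5, 5) partially overlaps it — only the 9.04 mm² overlap (of its 23.54 mm²) is removed, clipping the outline — area = 103.71 mm². So its area = 103.71 mm². Layer 23 is larger (103.71 vs 79.16 mm²).

layer 23 (z = 5.75 mm)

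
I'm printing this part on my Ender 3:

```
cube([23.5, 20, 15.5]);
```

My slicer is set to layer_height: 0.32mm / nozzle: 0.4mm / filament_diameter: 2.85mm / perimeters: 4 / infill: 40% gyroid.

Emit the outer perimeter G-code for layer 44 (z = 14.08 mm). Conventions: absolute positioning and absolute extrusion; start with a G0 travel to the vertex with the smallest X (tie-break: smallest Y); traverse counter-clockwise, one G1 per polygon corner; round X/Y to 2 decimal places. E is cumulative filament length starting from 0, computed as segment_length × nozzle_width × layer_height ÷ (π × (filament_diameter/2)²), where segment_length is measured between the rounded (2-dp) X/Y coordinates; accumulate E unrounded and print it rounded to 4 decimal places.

G0 X0.00 Y0.00 Z14.08
G1 X23.50 Y0.00 E0.4715
G1 X23.50 Y20.00 E0.8728
G1 X0.00 Y20.00 E1.3443
G1 X0.00 Y0.00 E1.7456

At z = 14.08 mm: the cube is present — its section is the full 23.5×20 rectangle. The outline is a single polygon with 4 vertices. Extrusion per mm of travel: 0.4 × 0.32 / (π × 1.425²) = 0.020065. Accumulating E over each segment gives final E = 1.7456.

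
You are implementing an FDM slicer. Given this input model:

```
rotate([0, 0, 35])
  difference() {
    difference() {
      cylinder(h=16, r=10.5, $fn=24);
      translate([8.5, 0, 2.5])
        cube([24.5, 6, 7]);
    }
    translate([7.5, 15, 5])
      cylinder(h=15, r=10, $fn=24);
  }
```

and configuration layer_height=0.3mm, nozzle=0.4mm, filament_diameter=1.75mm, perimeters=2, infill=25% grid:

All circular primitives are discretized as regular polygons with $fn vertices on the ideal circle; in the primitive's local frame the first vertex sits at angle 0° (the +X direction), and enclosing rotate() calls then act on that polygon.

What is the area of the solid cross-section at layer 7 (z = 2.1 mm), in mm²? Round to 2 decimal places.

At z = 2.1 mm: the cylinder: section is a regular 24-gon, circumradius r=10.5 (area = (24/2)·10.500²·sin(360°/24) = 342.42 mm²); the cube at (8.5, 0) is not intersected at this z (z outside [2.5, 9.5]); After the difference (first − rest): none of the subtracted shapes is present at this height, so the r=10.5 cylinder is unchanged — area = 342.42 mm²; the cylinder at (7.5, 15) does not reach this height (z outside [5, 20]); Subtracting the remaining from the first: none of the subtracted shapes is present at this height, so that combined region is unchanged — area = 342.42 mm²; (rotated 35° about Z; rotation is an isometry so areas/perimeters/island counts are preserved). Overall, the cross-section is a single solid region. Net area = 342.42 mm².

342.42 mm²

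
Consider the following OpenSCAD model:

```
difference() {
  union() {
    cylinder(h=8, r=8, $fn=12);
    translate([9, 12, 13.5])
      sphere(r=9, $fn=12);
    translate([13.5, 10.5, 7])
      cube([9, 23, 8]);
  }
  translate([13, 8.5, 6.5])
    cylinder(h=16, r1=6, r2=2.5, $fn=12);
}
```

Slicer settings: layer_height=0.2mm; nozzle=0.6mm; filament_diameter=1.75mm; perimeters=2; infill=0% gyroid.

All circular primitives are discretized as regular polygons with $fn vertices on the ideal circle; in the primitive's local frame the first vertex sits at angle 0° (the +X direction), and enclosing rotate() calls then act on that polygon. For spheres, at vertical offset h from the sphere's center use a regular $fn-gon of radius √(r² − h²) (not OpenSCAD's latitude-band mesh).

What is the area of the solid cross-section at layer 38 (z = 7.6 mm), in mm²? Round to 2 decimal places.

At z = 7.6 mm: the cylinder: section is a regular 12-gon, circumradius r=8 (area = (12/2)·8.000²·sin(360°/12) = 192.00 mm²); the sphere at (9, 12): section is a regular 12-gon, circumradius = √(r²−h²) = √(9²−5.9²) = 6.796 (area = (12/2)·6.796²·sin(360°/12) = 138.57 mm²); the 9×23 cube at (13.5, 10.5) contributes its full rectangle (area 207.00 mm²); Merging all regions: the regions partially overlap — summed areas 537.57 mm² minus the doubly-counted overlap 10.36 mm² gives 527.21 mm² — area = 527.21 mm²; the cone at (13, 8.5) contributes a regular 12-gon of circumradius 5.759 (interpolated between r1=6 and r2=2.5 at t=0.069) (area = (12/2)·5.759²·sin(360°/12) = 99.51 mm²); Subtracting the remaining from the first: starting from that combined region (527.21 mm²), the cone at (13, 8.5) partially overlaps it — only the 59.74 mm² overlap (of its 99.51 mm²) is removed, clipping the outline — area = 467.47 mm². Overall, the cross-section has 2 separate islands. Net area = 467.47 mm².

467.47 mm²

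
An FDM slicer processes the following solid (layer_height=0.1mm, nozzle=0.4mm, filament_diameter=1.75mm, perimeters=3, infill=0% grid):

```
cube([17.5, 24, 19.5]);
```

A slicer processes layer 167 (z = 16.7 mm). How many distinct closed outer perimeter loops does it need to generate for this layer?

At z = 16.7 mm: the 17.5×24 cube contributes its full rectangle. The result has 1 disconnected region.

1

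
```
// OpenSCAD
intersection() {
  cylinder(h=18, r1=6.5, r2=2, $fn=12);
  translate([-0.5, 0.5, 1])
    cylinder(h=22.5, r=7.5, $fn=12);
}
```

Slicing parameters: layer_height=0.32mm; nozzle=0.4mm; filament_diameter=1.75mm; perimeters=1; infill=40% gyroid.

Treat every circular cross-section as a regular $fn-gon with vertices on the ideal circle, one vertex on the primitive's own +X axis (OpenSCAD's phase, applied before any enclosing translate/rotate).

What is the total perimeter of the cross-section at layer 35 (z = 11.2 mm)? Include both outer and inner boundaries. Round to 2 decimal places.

At z = 11.2 mm: the cone (r1=6.5→r2=2) has section circumradius 3.700 here — a regular 12-gon (perimeter = 2·12·3.700·sin(180°/12) = 22.98 mm); the cylinder at (-0.5, 0.5): section is a regular 12-gon, circumradius r=7.5 (perimeter = 2·12·7.500·sin(180°/12) = 46.59 mm); After intersecting: the cone lies inside the r=7.5 cylinder at (-0.5, 0.5), so it is kept whole — boundary = 22.98 mm. Overall, the cross-section is a single solid region. Total boundary length (outer) = 22.98 mm.

22.98 mm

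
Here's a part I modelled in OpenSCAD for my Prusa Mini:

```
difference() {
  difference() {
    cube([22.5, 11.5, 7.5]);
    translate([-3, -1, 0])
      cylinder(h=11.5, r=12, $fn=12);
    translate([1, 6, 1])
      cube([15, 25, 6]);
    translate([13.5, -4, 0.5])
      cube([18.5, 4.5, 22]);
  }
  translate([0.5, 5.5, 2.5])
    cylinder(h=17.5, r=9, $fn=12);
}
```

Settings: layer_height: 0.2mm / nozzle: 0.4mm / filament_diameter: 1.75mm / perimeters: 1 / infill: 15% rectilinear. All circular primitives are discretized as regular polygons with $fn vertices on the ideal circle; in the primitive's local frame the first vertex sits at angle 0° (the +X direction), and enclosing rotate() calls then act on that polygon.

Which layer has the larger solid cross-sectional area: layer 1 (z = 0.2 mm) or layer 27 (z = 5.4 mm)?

layer 1 (z = 0.2 mm)

Layer 1 (z = 0.2): the cube is present — its section is the full 22.5×11.5 rectangle (area 258.75 mm²); the cylinder at (-3, -1): section is a regular 12-gon, circumradius r=12 (area = (12/2)·12.000²·sin(360°/12) = 432.00 mm²); the cube at (1, 6) is absent (z outside [1, 7]); the cube at (13.5, -4) is absent (z outside [0.5, 22.5]); After the difference (first − rest): starting from the 22.5×11.5 cube (258.75 mm²), the r=12 cylinder at (-3, -1) partially overlaps it — only the 64.34 mm² overlap (of its 432.00 mm²) is removed, clipping the outline — area = 194.41 mm²; the cylinder at (0.5, 5.5) is not intersected at this z (z outside [2.5, 20]); Subtracting the remaining from the first: none of the subtracted shapes is present at this height, so the result so far is unchanged — area = 194.41 mm². So its area = 194.41 mm². Layer 27 (z = 5.4): the cube is present — its section is the full 22.5×11.5 rectangle (area 258.75 mm²); the cylinder at (-3, -1): section is a regular 12-gon, circumradius r=12 (area = (12/2)·12.000²·sin(360°/12) = 432.00 mm²); the cube at (1, 6) is present — its section is the full 15×25 rectangle (area 375.00 mm²); the cube at (13.5, -4) is present — its section is the full 18.5×4.5 rectangle (area 83.25 mm²); After the difference (first − rest): starting from the 22.5×11.5 cube (258.75 mm²), the r=12 cylinder at (-3, -1) partially overlaps it — only the 64.34 mm² overlap (of its 432.00 mm²) is removed, clipping the outline; the 15×25 cube at (1, 6) partially overlaps it — only the 69.43 mm² overlap (of its 375.00 mm²) is removed, clipping the outline; the 18.5×4.5 cube at (13.5, -4) partially overlaps it — only the 4.50 mm² overlap (of its 83.25 mm²) is removed, clipping the outline — area = 120.48 mm²; the r=9 cylinder at (0.5, 5.5) gives a regular 12-gon of circumradius 9 (constant along its height) (area = (12/2)·9.000²·sin(360°/12) = 243.00 mm²); Taking the first minus the rest: starting from the result so far (120.48 mm²), the r=9 cylinder at (0.5, 5.5) partially overlaps it — only the 7.61 mm² overlap (of its 243.00 mm²) is removed, clipping the outline — area = 112.87 mm². So its area = 112.87 mm². Layer 1 is larger (194.41 vs 112.87 mm²).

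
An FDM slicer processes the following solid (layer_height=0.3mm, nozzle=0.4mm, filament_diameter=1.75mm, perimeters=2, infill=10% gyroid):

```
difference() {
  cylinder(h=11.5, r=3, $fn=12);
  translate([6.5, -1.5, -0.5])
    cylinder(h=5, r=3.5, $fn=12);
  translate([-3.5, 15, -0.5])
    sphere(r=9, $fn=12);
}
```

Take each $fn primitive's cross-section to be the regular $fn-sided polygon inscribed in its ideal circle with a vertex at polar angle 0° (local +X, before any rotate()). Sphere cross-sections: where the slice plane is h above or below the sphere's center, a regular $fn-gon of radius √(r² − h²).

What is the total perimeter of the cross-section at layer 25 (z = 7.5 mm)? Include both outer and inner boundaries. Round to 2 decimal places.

18.63 mm

At z = 7.5 mm: the cylinder: section is a regular 12-gon, circumradius r=3 (perimeter = 2·12·3.000·sin(180°/12) = 18.63 mm); the cylinder at (6.5, -1.5) does not reach this height (z outside [-0.5, 4.5]); the sphere at (-3.5, 15): section is a regular 12-gon, circumradius = √(r²−h²) = √(9²−8²) = 4.123 (perimeter = 2·12·4.123·sin(180°/12) = 25.61 mm); Taking the first minus the rest: starting from the r=3 cylinder, the r=9 sphere at (-3.5, 15) misses the remaining region (no effect) — boundary = 18.63 mm. Overall, the cross-section is a single solid region. Total boundary length (outer) = 18.63 mm.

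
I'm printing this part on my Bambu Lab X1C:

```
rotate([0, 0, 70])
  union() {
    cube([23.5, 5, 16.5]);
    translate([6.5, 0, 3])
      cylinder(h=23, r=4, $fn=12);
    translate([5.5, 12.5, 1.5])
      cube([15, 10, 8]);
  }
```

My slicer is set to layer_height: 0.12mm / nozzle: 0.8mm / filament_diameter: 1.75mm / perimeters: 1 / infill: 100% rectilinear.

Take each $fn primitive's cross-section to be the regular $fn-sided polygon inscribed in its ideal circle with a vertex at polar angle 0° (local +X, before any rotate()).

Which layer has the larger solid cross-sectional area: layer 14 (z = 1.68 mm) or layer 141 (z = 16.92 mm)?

Layer 14 (z = 1.68): the cube is present — its section is the full 23.5×5 rectangle (area 117.50 mm²); the cylinder at (6.5, 0) does not reach this height (z outside [3, 26]); the cube at (5.5, 12.5) (footprint 15×10) is included at this height (area 150.00 mm²); Merging all regions: the 2 present regions are separate (no shared area or edge), so areas and boundary lengths simply add and each stays a separate island — area = 267.50 mm²; (whole slice rotated 70° about Z — lengths, areas and connectivity unchanged). So its area = 267.50 mm². Layer 141 (z = 16.92): the cube is not intersected at this z (z outside [0, 16.5]); the r=4 cylinder at (6.5, 0) gives a regular 12-gon of circumradius 4 (constant along its height) (area = (12/2)·4.000²·sin(360°/12) = 48.00 mm²); the cube at (5.5, 12.5) is absent (z outside [1.5, 9.5]); Taking the union: only the r=4 cylinder at (6.5, 0) is present, so the union is just that shape — area = 48.00 mm²; (whole slice rotated 70° about Z — lengths, areas and connectivity unchanged). So its area = 48.00 mm². Layer 14 is larger (267.50 vs 48.00 mm²).

layer 14 (z = 1.68 mm)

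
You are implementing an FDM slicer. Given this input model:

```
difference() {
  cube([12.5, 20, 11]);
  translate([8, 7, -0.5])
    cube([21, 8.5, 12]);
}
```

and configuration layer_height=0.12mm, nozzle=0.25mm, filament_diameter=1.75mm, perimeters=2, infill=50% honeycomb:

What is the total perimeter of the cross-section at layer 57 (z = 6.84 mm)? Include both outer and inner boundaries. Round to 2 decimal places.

At z = 6.84 mm: the cube (footprint 12.5×20) is included at this height (perimeter 65.00 mm); the cube at (8, 7) (footprint 21×8.5) is included at this height (perimeter 59.00 mm); After the difference (first − rest): starting from the 12.5×20 cube, the 21×8.5 cube at (8, 7) partially overlaps it — only the 38.25 mm² overlap (of its 178.50 mm²) is removed, clipping the outline — boundary = 74.00 mm. Overall, the cross-section is a single solid region. Total boundary length (outer) = 74.00 mm.

74.00 mm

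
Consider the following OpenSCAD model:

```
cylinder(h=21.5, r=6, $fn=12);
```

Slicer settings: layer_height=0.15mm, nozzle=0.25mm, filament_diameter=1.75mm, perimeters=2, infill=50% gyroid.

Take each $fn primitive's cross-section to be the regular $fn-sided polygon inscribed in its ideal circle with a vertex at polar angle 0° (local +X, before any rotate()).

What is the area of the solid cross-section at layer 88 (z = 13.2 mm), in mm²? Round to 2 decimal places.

At z = 13.2 mm: the r=6 cylinder gives a regular 12-gon of circumradius 6 (constant along its height) (area = (12/2)·6.000²·sin(360°/12) = 108.00 mm²). Overall, the cross-section is a single solid region. Net area = 108.00 mm².

108.00 mm²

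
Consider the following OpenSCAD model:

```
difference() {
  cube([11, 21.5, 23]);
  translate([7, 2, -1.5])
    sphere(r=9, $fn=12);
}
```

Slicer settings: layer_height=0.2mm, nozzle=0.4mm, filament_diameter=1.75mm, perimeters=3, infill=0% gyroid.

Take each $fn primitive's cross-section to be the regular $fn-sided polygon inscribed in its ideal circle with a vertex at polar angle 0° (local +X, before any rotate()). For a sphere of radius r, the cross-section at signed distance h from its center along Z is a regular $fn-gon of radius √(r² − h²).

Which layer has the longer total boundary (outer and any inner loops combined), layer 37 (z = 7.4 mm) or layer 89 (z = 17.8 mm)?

Layer 37 (z = 7.4): the 11×21.5 cube contributes its full rectangle (perimeter 65.00 mm); the r=9 sphere at (7, 2) slices to a regular 12-gon of circumradius 1.338 (√(r²−h²) with h=8.9 from center) (perimeter = 2·12·1.338·sin(180°/12) = 8.31 mm); After the difference (first − rest): starting from the 11×21.5 cube, the r=9 sphere at (7, 2) lies wholly inside it (removes its full 5.37 mm² and its 8.31 mm outline becomes a hole wall) — boundary (outer + 1 inner loop) = 73.31 mm. So its perimeter = 73.31 mm. Layer 89 (z = 17.8): the 11×21.5 cube contributes its full rectangle (perimeter 65.00 mm); the sphere at (7, 2) is not intersected at this z (|z−center|=19.300 > r=9); Subtracting the remaining from the first: none of the subtracted shapes is present at this height, so the 11×21.5 cube is unchanged — boundary = 65.00 mm. So its perimeter = 65.00 mm. Layer 37 is larger (73.31 vs 65.00 mm).

layer 37 (z = 7.4 mm)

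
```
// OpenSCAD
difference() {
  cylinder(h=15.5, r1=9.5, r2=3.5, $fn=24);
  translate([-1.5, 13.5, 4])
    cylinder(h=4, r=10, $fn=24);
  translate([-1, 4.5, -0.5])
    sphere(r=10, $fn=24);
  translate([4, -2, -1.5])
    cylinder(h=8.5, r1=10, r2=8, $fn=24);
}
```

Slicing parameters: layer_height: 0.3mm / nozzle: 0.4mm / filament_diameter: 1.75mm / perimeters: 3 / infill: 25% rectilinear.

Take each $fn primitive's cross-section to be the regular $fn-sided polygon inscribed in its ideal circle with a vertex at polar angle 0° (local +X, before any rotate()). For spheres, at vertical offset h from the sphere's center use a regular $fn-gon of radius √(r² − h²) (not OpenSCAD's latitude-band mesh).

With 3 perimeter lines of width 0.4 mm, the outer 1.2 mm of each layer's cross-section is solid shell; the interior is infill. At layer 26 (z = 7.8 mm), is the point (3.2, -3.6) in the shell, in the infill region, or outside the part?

At z = 7.8 mm: the cone contributes a regular 24-gon of circumradius 6.481 (interpolated between r1=9.5 and r2=3.5 at t=0.503); the r=10 cylinder at (-1.5, 13.5) gives a regular 24-gon of circumradius 10 (constant along its height); the sphere at (-1, 4.5): section is a regular 24-gon, circumradius = √(r²−h²) = √(10²−8.3²) = 5.578; the cone at (4, -2) is absent (z outside [-1.5, 7]); After the difference (first − rest): starting from the cone, the r=10 cylinder at (-1.5, 13.5) partially overlaps it — only the 16.97 mm² overlap (of its 310.58 mm²) is removed, clipping the outline; the r=10 sphere at (-1, 4.5) partially overlaps it — only the 41.55 mm² overlap (of its 96.62 mm²) is removed, clipping the outline — 1 connected region. Overall, the cross-section is a single solid region. The nearest boundary edge runs (4.58, -4.58)→(3.24, -5.61); distance from the point to it = 1.62 mm. The point is inside the cross-section and 1.62 mm from the nearest boundary — more than the 1.2 mm shell width (3 × 0.4), so it's in the infill interior.

infill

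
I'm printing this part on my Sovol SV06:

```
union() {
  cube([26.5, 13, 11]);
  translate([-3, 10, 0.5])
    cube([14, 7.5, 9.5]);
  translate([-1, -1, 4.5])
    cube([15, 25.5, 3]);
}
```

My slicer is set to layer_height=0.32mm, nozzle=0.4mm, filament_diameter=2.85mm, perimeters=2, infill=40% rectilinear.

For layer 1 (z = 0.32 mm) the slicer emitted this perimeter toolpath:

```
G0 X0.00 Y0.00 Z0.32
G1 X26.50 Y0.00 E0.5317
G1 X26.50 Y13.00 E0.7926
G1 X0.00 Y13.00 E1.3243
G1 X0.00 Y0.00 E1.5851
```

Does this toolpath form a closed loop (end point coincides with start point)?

yes

Start point (G0): (0.00, 0.00). End point (last G1): the path returns to the start — closed.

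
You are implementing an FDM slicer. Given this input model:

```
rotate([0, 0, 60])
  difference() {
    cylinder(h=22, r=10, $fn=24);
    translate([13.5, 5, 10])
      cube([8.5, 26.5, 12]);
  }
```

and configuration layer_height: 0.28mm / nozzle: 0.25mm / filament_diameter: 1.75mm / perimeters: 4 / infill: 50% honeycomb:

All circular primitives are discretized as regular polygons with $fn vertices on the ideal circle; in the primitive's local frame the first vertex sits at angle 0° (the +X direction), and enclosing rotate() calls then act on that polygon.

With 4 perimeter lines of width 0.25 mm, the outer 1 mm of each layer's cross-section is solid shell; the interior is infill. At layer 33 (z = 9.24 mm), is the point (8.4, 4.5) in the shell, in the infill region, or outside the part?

shell

At z = 9.24 mm: the r=10 cylinder gives a regular 24-gon of circumradius 10 (constant along its height); the cube at (13.5, 5) is not intersected at this z (z outside [10, 22]); Taking the first minus the rest: none of the subtracted shapes is present at this height, so the r=10 cylinder is unchanged — 1 connected region; (whole slice rotated 60° about Z — lengths, areas and connectivity unchanged). Overall, the cross-section is a single solid region. Undo the 60° rotation: the query point maps to (8.097, -5.025) in the un-rotated model frame. The nearest boundary edge runs (7.07, -7.07)→(8.66, -5.00); distance from the point to it = 0.43 mm. The point is inside the cross-section, 0.43 mm from the nearest boundary — within the 1 mm shell band (4 × 0.25).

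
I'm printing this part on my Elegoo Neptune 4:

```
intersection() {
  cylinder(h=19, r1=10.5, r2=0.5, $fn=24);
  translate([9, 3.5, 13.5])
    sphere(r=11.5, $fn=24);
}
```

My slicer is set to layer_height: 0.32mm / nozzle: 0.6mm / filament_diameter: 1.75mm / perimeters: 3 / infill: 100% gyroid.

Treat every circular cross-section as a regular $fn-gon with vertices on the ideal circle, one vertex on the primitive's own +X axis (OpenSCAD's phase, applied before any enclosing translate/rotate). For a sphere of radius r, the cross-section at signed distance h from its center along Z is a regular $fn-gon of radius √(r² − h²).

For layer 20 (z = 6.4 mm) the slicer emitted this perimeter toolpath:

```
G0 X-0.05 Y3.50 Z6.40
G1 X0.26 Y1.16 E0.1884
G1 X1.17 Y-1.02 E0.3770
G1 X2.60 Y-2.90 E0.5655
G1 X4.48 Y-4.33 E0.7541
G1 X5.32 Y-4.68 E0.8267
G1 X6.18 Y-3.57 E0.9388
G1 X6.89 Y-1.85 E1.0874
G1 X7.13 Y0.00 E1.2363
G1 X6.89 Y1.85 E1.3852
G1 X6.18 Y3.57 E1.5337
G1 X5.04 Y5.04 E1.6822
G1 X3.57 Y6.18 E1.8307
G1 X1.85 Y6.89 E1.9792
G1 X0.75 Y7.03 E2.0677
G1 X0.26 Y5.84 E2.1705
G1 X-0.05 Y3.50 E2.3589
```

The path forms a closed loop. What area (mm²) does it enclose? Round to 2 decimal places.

57.09 mm²

Apply the shoelace formula to the sequence of (X, Y) vertices; enclosed area = 57.09 mm².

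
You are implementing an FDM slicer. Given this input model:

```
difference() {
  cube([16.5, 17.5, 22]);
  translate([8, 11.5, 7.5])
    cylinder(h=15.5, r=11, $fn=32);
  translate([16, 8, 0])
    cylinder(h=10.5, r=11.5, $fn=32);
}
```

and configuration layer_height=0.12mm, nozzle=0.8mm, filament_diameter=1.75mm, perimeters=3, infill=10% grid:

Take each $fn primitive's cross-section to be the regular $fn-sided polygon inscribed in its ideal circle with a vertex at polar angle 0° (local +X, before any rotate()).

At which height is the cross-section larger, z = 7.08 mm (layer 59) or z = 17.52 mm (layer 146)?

Layer 59 (z = 7.08): the cube is present — its section is the full 16.5×17.5 rectangle (area 288.75 mm²); the cylinder at (8, 11.5) is absent (z outside [7.5, 23]); the r=11.5 cylinder at (16, 8) contributes a regular 32-gon of circumradius 11.5 (area = (32/2)·11.500²·sin(360°/32) = 412.81 mm²); Subtracting the remaining from the first: starting from the 16.5×17.5 cube (288.75 mm²), the r=11.5 cylinder at (16, 8) partially overlaps it — only the 186.99 mm² overlap (of its 412.81 mm²) is removed, clipping the outline — area = 101.76 mm². So its area = 101.76 mm². Layer 146 (z = 17.52): the cube (footprint 16.5×17.5) is included at this height (area 288.75 mm²); the cylinder at (8, 11.5): section is a regular 32-gon, circumradius r=11 (area = (32/2)·11.000²·sin(360°/32) = 377.69 mm²); the cylinder at (16, 8) is not intersected at this z (z outside [0, 10.5]); After the difference (first − rest): starting from the 16.5×17.5 cube (288.75 mm²), the r=11 cylinder at (8, 11.5) partially overlaps it — only the 260.92 mm² overlap (of its 377.69 mm²) is removed, clipping the outline — area = 27.83 mm². So its area = 27.83 mm². Layer 59 is larger (101.76 vs 27.83 mm²).

layer 59 (z = 7.08 mm)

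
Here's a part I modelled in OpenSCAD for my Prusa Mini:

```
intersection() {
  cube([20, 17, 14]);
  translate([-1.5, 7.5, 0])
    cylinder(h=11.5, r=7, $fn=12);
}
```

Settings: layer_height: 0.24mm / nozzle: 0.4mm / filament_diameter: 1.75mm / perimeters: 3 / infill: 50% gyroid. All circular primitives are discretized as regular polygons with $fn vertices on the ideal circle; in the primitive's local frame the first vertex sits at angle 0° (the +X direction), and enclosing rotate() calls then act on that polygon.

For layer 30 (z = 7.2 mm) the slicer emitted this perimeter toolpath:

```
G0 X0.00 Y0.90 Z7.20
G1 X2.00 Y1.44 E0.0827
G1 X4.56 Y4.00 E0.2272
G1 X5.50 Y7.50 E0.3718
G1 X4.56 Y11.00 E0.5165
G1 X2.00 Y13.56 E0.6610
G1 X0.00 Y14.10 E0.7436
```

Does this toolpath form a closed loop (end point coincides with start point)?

Start point (G0): (0.00, 0.90). End point (last G1): the path does not return to the start — open.

no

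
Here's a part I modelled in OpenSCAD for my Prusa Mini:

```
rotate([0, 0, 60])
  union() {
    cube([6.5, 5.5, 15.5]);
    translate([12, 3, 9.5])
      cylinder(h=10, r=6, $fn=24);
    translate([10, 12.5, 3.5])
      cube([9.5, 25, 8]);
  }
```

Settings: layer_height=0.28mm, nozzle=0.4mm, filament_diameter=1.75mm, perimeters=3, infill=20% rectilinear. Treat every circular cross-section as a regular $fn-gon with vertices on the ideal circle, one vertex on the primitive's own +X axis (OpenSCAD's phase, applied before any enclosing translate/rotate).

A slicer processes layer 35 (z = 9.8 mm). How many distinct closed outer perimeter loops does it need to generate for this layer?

At z = 9.8 mm: the cube (footprint 6.5×5.5) is included at this height; the r=6 cylinder at (12, 3) contributes a regular 24-gon of circumradius 6; the 9.5×25 cube at (10, 12.5) contributes its full rectangle; Taking the union: the regions partially overlap (shared area 1.45 mm²), so overlapping operands fuse into one piece — 2 connected regions; (rotated 60° about Z; rotation is an isometry so areas/perimeters/island counts are preserved). The result has 2 disconnected regions.

2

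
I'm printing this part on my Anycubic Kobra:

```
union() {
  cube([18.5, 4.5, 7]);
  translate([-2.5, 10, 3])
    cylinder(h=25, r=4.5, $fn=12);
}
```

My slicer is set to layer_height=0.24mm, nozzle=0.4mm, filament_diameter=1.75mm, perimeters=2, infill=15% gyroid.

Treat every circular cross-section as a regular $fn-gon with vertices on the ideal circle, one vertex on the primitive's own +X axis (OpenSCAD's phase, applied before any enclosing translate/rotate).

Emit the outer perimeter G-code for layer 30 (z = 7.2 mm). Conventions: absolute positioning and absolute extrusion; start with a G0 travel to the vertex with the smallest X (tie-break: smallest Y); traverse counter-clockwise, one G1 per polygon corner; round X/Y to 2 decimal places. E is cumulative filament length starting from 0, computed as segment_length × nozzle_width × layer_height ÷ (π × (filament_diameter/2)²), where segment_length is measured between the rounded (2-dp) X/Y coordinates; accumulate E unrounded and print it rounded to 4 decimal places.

At z = 7.2 mm: the cube does not reach this height (z outside [0, 7]); the r=4.5 cylinder at (-2.5, 10) contributes a regular 12-gon of circumradius 4.5; Combining (union): only the r=4.5 cylinder at (-2.5, 10) is present, so the union is just that shape — 1 connected region. The outline is a single polygon with 12 vertices. Extrusion per mm of travel: 0.4 × 0.24 / (π × 0.875²) = 0.039912. Accumulating E over each segment gives final E = 1.1161.

G0 X-7.00 Y10.00 Z7.20
G1 X-6.40 Y7.75 E0.0929
G1 X-4.75 Y6.10 E0.1861
G1 X-2.50 Y5.50 E0.2790
G1 X-0.25 Y6.10 E0.3720
G1 X1.40 Y7.75 E0.4651
G1 X2.00 Y10.00 E0.5580
G1 X1.40 Y12.25 E0.6510
G1 X-0.25 Y13.90 E0.7441
G1 X-2.50 Y14.50 E0.8370
G1 X-4.75 Y13.90 E0.9300
G1 X-6.40 Y12.25 E1.0231
G1 X-7.00 Y10.00 E1.1161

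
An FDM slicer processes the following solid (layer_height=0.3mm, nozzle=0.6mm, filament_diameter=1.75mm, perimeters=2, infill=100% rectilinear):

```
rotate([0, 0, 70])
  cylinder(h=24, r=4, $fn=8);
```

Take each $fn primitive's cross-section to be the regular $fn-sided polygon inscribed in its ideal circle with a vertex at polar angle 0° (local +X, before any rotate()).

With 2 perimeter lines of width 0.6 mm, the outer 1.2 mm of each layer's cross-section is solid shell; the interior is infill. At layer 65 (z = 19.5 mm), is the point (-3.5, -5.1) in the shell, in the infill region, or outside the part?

outside

At z = 19.5 mm: the r=4 cylinder contributes a regular 8-gon of circumradius 4; (rotated 70° about Z; rotation is an isometry so areas/perimeters/island counts are preserved). Overall, the cross-section is a single solid region. Undo the 70° rotation: the query point maps to (-5.990, 1.545) in the un-rotated model frame. The nearest boundary edge runs (-2.83, 2.83)→(-4.00, 0.00); distance from the point to it = 2.43 mm. The point is not inside any of the regions above, so it lies outside the cross-section (2.43 mm from the nearest boundary).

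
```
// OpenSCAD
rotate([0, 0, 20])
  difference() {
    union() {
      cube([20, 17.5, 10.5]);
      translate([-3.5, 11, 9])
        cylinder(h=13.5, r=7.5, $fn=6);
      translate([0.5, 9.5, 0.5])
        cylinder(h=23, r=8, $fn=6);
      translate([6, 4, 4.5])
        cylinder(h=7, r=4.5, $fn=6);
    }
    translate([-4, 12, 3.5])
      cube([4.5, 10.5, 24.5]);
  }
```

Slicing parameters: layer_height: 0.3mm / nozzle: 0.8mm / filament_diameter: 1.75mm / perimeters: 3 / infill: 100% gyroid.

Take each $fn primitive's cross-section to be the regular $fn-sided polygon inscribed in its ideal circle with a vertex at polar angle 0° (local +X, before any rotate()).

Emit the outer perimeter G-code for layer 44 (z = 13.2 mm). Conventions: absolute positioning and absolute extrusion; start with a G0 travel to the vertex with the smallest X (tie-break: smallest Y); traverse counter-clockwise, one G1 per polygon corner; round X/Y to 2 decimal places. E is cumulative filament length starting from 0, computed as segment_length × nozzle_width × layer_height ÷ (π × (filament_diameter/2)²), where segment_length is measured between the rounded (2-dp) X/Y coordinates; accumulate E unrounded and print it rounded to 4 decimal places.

G0 X-14.10 Y6.57 Z13.20
G1 X-8.35 Y1.75 E0.7487
G1 X-5.88 Y2.65 E1.0110
G1 X-4.17 Y1.22 E1.2334
G1 X3.35 Y3.96 E2.0320
G1 X4.74 Y11.83 E2.8294
G1 X-1.39 Y16.98 E3.6283
G1 X-4.80 Y15.73 E3.9907
G1 X-5.37 Y16.20 E4.0644
G1 X-3.63 Y11.45 E4.5691
G1 X-7.86 Y9.91 E5.0183
G1 X-9.74 Y15.07 E5.5663
G1 X-12.80 Y13.96 E5.8911
G1 X-14.10 Y6.57 E6.6398

At z = 13.2 mm: the cube is absent (z outside [0, 10.5]); the cylinder at (-3.5, 11): section is a regular 6-gon, circumradius r=7.5; the r=8 cylinder at (0.5, 9.5) gives a regular 6-gon of circumradius 8 (constant along its height); the cylinder at (6, 4) is absent (z outside [4.5, 11.5]); Combining (union): the regions partially overlap (shared area 95.38 mm²), so overlapping operands fuse into one piece — 1 connected region; the 4.5×10.5 cube at (-4, 12) contributes its full rectangle; Taking the first minus the rest: starting from that combined region, the 4.5×10.5 cube at (-4, 12) partially overlaps it — only the 24.67 mm² overlap (of its 47.25 mm²) is removed, clipping the outline — 1 connected region; (rotated 20° about Z; rotation is an isometry so areas/perimeters/island counts are preserved). The outline is a single polygon with 13 vertices. Extrusion per mm of travel: 0.8 × 0.3 / (π × 0.875²) = 0.099780. Accumulating E over each segment gives final E = 6.6398.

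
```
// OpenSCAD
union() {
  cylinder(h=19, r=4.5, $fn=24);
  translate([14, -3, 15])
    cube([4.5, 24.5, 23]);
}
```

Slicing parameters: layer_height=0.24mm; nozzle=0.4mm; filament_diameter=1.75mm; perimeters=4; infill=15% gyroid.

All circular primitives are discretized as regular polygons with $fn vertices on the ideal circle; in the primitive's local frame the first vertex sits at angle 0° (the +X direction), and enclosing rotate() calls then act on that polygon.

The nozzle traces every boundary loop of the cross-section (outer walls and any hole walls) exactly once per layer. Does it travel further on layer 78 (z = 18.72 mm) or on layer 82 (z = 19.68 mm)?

layer 78 (z = 18.72 mm)

Layer 78 (z = 18.72): the r=4.5 cylinder gives a regular 24-gon of circumradius 4.5 (constant along its height) (perimeter = 2·24·4.500·sin(180°/24) = 28.19 mm); the cube at (14, -3) is present — its section is the full 4.5×24.5 rectangle (perimeter 58.00 mm); Combining (union): the 2 present regions are separate (no shared area or edge), so areas and boundary lengths simply add and each stays a separate island — boundary = 86.19 mm. So its perimeter = 86.19 mm. Layer 82 (z = 19.68): the cylinder does not reach this height (z outside [0, 19]); the cube at (14, -3) (footprint 4.5×24.5) is included at this height (perimeter 58.00 mm); Taking the union: only the 4.5×24.5 cube at (14, -3) is present, so the union is just that shape — boundary = 58.00 mm. So its perimeter = 58.00 mm. Layer 78 is larger (86.19 vs 58.00 mm).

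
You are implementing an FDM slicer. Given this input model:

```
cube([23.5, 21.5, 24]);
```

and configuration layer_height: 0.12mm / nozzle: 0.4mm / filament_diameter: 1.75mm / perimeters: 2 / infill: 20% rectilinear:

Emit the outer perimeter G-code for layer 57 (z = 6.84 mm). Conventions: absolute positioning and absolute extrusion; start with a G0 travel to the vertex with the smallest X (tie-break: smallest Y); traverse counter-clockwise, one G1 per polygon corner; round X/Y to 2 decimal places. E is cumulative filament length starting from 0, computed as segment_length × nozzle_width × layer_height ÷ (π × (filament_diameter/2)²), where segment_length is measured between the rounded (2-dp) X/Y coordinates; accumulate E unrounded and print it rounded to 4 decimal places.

G0 X0.00 Y0.00 Z6.84
G1 X23.50 Y0.00 E0.4690
G1 X23.50 Y21.50 E0.8980
G1 X0.00 Y21.50 E1.3670
G1 X0.00 Y0.00 E1.7960

At z = 6.84 mm: the cube is present — its section is the full 23.5×21.5 rectangle. The outline is a single polygon with 4 vertices. Extrusion per mm of travel: 0.4 × 0.12 / (π × 0.875²) = 0.019956. Accumulating E over each segment gives final E = 1.7960.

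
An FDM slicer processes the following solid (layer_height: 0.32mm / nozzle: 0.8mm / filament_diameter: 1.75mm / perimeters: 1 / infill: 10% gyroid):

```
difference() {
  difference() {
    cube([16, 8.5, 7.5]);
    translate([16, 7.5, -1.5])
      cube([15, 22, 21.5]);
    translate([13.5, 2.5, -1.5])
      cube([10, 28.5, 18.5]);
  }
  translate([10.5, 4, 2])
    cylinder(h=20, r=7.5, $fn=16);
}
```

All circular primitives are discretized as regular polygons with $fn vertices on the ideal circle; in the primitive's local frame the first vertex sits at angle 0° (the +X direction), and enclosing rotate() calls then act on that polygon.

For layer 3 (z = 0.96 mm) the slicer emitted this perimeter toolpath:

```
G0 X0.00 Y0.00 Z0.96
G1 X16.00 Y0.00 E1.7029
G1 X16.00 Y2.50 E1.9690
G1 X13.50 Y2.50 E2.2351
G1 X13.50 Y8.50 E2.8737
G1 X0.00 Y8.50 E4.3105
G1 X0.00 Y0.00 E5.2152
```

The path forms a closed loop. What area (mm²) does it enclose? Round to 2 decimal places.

Apply the shoelace formula to the sequence of (X, Y) vertices; enclosed area = 121.00 mm².

121.00 mm²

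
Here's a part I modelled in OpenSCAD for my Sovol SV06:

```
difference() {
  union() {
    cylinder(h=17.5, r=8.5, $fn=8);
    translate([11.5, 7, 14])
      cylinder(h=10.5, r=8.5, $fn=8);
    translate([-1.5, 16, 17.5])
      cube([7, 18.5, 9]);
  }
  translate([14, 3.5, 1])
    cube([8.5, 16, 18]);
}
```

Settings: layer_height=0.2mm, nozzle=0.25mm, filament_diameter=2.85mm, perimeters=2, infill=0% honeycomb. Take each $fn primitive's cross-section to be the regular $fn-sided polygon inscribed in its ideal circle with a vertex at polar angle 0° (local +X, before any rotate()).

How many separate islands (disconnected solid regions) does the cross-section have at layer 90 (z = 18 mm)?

2

At z = 18 mm: the cylinder is absent (z outside [0, 17.5]); the r=8.5 cylinder at (11.5, 7) gives a regular 8-gon of circumradius 8.5 (constant along its height); the cube at (-1.5, 16) (footprint 7×18.5) is included at this height; Taking the union: the 2 present regions are separate (no shared area or edge), so areas and boundary lengths simply add and each stays a separate island — 2 connected regions; the 8.5×16 cube at (14, 3.5) contributes its full rectangle; Subtracting the remaining from the first: starting from the result so far, the 8.5×16 cube at (14, 3.5) partially overlaps it — only the 49.60 mm² overlap (of its 136.00 mm²) is removed, clipping the outline — 2 connected regions. Overall, the cross-section has 2 separate islands. Island count = 2.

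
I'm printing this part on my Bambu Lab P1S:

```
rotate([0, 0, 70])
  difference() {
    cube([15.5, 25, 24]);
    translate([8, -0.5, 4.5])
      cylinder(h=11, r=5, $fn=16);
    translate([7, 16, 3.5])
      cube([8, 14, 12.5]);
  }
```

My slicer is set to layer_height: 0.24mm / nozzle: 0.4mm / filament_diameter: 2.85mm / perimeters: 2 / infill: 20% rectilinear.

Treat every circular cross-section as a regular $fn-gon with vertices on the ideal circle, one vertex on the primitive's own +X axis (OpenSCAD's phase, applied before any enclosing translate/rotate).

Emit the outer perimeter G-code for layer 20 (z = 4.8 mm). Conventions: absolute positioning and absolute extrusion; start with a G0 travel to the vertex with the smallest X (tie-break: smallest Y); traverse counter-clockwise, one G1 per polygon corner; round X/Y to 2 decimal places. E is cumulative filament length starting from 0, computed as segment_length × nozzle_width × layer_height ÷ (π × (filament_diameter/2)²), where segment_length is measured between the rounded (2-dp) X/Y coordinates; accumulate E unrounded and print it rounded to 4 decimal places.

At z = 4.8 mm: the 15.5×25 cube contributes its full rectangle; the r=5 cylinder at (8, -0.5) gives a regular 16-gon of circumradius 5 (constant along its height); the cube at (7, 16) is present — its section is the full 8×14 rectangle; Taking the first minus the rest: starting from the 15.5×25 cube, the r=5 cylinder at (8, -0.5) partially overlaps it — only the 33.32 mm² overlap (of its 76.54 mm²) is removed, clipping the outline; the 8×14 cube at (7, 16) partially overlaps it — only the 72.00 mm² overlap (of its 112.00 mm²) is removed, clipping the outline — 1 connected region; (whole slice rotated 70° about Z — lengths, areas and connectivity unchanged). The outline is a single polygon with 17 vertices. Extrusion per mm of travel: 0.4 × 0.24 / (π × 1.425²) = 0.015048. Accumulating E over each segment gives final E = 1.5620.

G0 X-23.49 Y8.55 Z4.80
G1 X0.00 Y0.00 E0.3762
G1 X1.06 Y2.91 E0.4228
G1 X-0.17 Y3.66 E0.4445
G1 X-1.33 Y5.23 E0.4738
G1 X-1.79 Y7.13 E0.5033
G1 X-1.49 Y9.06 E0.5326
G1 X-0.48 Y10.72 E0.5619
G1 X1.09 Y11.88 E0.5913
G1 X2.99 Y12.34 E0.6207
G1 X4.41 Y12.12 E0.6423
G1 X5.30 Y14.57 E0.6815
G1 X-18.19 Y23.12 E1.0577
G1 X-18.36 Y22.65 E1.0652
G1 X-9.90 Y19.57 E1.2007
G1 X-12.64 Y12.05 E1.3212
G1 X-21.10 Y15.13 E1.4566
G1 X-23.49 Y8.55 E1.5620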